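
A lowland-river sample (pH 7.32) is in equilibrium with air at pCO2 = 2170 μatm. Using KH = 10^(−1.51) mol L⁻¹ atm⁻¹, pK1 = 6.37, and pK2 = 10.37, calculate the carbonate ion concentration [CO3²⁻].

[CO2*] = KH · pCO2 = 10^(−1.51) × 2170×10^-6 = 6.706×10^-5 mol/L
α₀ = 1/(1 + K1/[H⁺] + K1K2/[H⁺]²) = 1/(1 + 10^+0.95 + 10^-2.10) = 0.1008
DIC = [CO2*]/α₀ = 6.706×10^-5 / 0.1008 = 0.6653 mmol/L
[CO3²⁻] = α₂·DIC; α₂ = 0.0008007, so [CO3²⁻] = 0.0008007 × 0.6653 = 0.000533 mmol/L = 0.533 μmol/L

[CO3²⁻] = 0.533 μmol/L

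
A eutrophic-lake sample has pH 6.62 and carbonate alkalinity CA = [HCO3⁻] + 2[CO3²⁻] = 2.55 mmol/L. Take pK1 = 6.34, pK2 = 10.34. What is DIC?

DIC = 3.89 mmol/L

CA = [HCO3⁻] + 2[CO3²⁻] = (α₁ + 2α₂)·DIC
At pH 6.62: [H⁺]/K1 = 10^-0.28 = 0.52481, K2/[H⁺] = 10^-3.72 = 0.00019055
α₁ = 1/(1 + 0.52481 + 0.00019055) = 1/1.5250 = 0.6557; α₂ = α₁·K2/[H⁺] = 0.0001249
α₁ + 2α₂ = 0.6560
DIC = CA / (α₁ + 2α₂) = 2.55 / 0.6560 = 3.89 mmol/L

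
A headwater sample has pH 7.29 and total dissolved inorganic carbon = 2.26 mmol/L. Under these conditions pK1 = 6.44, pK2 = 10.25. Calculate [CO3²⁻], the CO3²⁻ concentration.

α₂ = 1 / (1 + [H⁺]/K2 + [H⁺]²/(K1K2)) = 1 / (1 + 10^+2.96 + 10^+2.11)
   = 1 / (1 + 912.01 + 128.82) = 1/1041.8 = 0.0009598
[CO3²⁻] = α₂ × DIC = 0.0009598 × 2.26 = 0.00217 mmol/L = 2.17 μmol/L

[CO3²⁻] = 2.17 μmol/L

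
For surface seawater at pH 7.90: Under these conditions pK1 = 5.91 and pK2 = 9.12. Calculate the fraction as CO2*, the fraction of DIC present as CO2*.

α₀ = 0.00956

α₀ = 1 / (1 + K1/[H⁺] + K1K2/[H⁺]²) = 1 / (1 + 10^+1.99 + 10^+0.77)
   = 1 / (1 + 97.724 + 5.8884) = 1/104.61 = 0.009559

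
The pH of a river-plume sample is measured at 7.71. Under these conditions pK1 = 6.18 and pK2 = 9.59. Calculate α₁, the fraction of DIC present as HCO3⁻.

α₁ = 1 / (1 + [H⁺]/K1 + K2/[H⁺]) = 1 / (1 + 10^-1.53 + 10^-1.88)
   = 1 / (1 + 0.029512 + 0.013183) = 1/1.0427 = 0.9591

α₁ = 0.959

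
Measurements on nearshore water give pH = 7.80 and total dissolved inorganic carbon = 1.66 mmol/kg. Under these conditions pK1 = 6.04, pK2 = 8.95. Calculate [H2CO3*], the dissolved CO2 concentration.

[CO2*] = 0.0265 mmol/kg

α₀ = 1 / (1 + K1/[H⁺] + K1K2/[H⁺]²) = 1 / (1 + 10^+1.76 + 10^+0.61)
   = 1 / (1 + 57.544 + 4.0738) = 1/62.618 = 0.01597
[CO2*] = α₀ × DIC = 0.01597 × 1.66 = 0.0265 mmol/kg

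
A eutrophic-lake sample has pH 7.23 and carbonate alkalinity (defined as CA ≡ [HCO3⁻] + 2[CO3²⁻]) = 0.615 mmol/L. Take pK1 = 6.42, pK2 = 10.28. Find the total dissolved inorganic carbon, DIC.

CA = [HCO3⁻] + 2[CO3²⁻] = (α₁ + 2α₂)·DIC
At pH 7.23: [H⁺]/K1 = 10^-0.81 = 0.15488, K2/[H⁺] = 10^-3.05 = 0.00089125
α₁ = 1/(1 + 0.15488 + 0.00089125) = 1/1.1558 = 0.8652; α₂ = α₁·K2/[H⁺] = 0.0007711
α₁ + 2α₂ = 0.8668
DIC = CA / (α₁ + 2α₂) = 0.615 / 0.8668 = 0.710 mmol/L

DIC = 0.710 mmol/L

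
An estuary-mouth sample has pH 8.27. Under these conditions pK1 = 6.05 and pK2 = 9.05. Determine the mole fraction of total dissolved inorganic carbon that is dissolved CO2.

α₀ = 0.00514

α₀ = 1 / (1 + K1/[H⁺] + K1K2/[H⁺]²) = 1 / (1 + 10^+2.22 + 10^+1.44)
   = 1 / (1 + 165.96 + 27.542) = 1/194.50 = 0.005141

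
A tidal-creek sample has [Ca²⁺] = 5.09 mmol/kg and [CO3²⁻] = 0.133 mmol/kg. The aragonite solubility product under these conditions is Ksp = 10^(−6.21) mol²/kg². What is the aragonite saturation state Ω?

Ω = 1.10

Ksp = 10^(−6.21) = 6.166×10^-7
Ω = [Ca²⁺][CO3²⁻]/Ksp = (5.09×10^-3)(0.133×10^-3) / 6.166×10^-7 = 1.10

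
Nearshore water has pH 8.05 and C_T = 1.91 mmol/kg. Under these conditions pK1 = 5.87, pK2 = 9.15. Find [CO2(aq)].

[CO2*] = 11.6 μmol/kg

α₀ = 1 / (1 + K1/[H⁺] + K1K2/[H⁺]²) = 1 / (1 + 10^+2.18 + 10^+1.08)
   = 1 / (1 + 151.36 + 12.023) = 1/164.38 = 0.006084
[CO2*] = α₀ × DIC = 0.006084 × 1.91 = 0.0116 mmol/kg = 11.6 μmol/kg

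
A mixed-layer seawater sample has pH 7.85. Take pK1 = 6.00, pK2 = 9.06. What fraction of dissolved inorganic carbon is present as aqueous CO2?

α₀ = 1 / (1 + K1/[H⁺] + K1K2/[H⁺]²) = 1 / (1 + 10^+1.85 + 10^+0.64)
   = 1 / (1 + 70.795 + 4.3652) = 1/76.160 = 0.01313

α₀ = 0.0131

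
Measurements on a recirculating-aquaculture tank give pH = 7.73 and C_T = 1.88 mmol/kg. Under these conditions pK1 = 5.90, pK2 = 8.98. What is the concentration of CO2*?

α₀ = 1 / (1 + K1/[H⁺] + K1K2/[H⁺]²) = 1 / (1 + 10^+1.83 + 10^+0.58)
   = 1 / (1 + 67.608 + 3.8019) = 1/72.410 = 0.01381
[CO2*] = α₀ × DIC = 0.01381 × 1.88 = 0.0260 mmol/kg

[CO2*] = 0.0260 mmol/kg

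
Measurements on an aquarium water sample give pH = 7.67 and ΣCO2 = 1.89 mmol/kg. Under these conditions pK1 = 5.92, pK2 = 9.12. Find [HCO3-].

[HCO3⁻] = 1.79 mmol/kg

α₁ = 1 / (1 + [H⁺]/K1 + K2/[H⁺]) = 1 / (1 + 10^-1.75 + 10^-1.45)
   = 1 / (1 + 0.017783 + 0.035481) = 1/1.0533 = 0.9494
[HCO3⁻] = α₁ × DIC = 0.9494 × 1.89 = 1.79 mmol/kg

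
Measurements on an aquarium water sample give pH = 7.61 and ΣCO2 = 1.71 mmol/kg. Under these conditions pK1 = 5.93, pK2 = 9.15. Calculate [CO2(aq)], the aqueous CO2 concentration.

α₀ = 1 / (1 + K1/[H⁺] + K1K2/[H⁺]²) = 1 / (1 + 10^+1.68 + 10^+0.14)
   = 1 / (1 + 47.863 + 1.3804) = 1/50.243 = 0.01990
[CO2*] = α₀ × DIC = 0.01990 × 1.71 = 0.0340 mmol/kg

[CO2*] = 0.0340 mmol/kg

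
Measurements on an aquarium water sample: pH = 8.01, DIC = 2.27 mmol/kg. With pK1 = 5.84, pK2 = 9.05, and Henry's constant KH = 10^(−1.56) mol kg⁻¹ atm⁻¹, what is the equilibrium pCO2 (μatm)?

pCO2 = 508 μatm

α₀ = 1 / (1 + K1/[H⁺] + K1K2/[H⁺]²) = 1 / (1 + 10^+2.17 + 10^+1.13)
   = 1 / (1 + 147.91 + 13.490) = 1/162.40 = 0.006158
[CO2*] = α₀ × DIC = 0.006158 × 2.27 = 0.01398 mmol/kg = 13.98 μmol/kg
pCO2 = [CO2*]/KH = 1.398×10^-5 / 2.754×10^-2 = 508 μatm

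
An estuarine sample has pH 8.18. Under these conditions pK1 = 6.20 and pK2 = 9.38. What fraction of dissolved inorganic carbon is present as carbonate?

α₂ = 1 / (1 + [H⁺]/K2 + [H⁺]²/(K1K2)) = 1 / (1 + 10^+1.20 + 10^-0.78)
   = 1 / (1 + 15.849 + 0.16596) = 1/17.015 = 0.05877

α₂ = 0.0588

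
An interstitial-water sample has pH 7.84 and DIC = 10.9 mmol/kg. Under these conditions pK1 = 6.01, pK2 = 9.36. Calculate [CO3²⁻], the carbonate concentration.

α₂ = 1 / (1 + [H⁺]/K2 + [H⁺]²/(K1K2)) = 1 / (1 + 10^+1.52 + 10^-0.31)
   = 1 / (1 + 33.113 + 0.48978) = 1/34.603 = 0.02890
[CO3²⁻] = α₂ × DIC = 0.02890 × 10.9 = 0.315 mmol/kg

[CO3²⁻] = 0.315 mmol/kg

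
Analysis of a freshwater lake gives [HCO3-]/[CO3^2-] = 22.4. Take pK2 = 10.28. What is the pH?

pH = 8.93

From K2 = [H⁺][CO3^2-]/[HCO3-]:  pH = pK2 − log₁₀([HCO3-]/[CO3^2-])
log₁₀(22.4) = +1.350
pH = 10.28 − (+1.350) = 8.93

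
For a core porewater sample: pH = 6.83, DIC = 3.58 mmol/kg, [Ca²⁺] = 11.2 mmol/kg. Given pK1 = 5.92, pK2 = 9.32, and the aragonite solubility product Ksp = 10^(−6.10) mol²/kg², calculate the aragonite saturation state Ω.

α₂ = 1 / (1 + [H⁺]/K2 + [H⁺]²/(K1K2)) = 1 / (1 + 10^+2.49 + 10^+1.58)
   = 1 / (1 + 309.03 + 38.019) = 1/348.05 = 0.002873
[CO3²⁻] = α₂ × DIC = 0.002873 × 3.58 = 0.01029 mmol/kg = 10.29 μmol/kg
Ksp = 10^(−6.10) = 7.943×10^-7
Ω = [Ca²⁺][CO3²⁻]/Ksp = (11.2×10^-3)(1.029×10^-5) / 7.943×10^-7 = 0.145

Ω = 0.145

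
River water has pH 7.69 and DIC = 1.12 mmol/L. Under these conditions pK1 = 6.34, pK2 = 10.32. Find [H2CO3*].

[CO2*] = 0.0478 mmol/L

α₀ = 1 / (1 + K1/[H⁺] + K1K2/[H⁺]²) = 1 / (1 + 10^+1.35 + 10^-1.28)
   = 1 / (1 + 22.387 + 0.052481) = 1/23.440 = 0.04266
[CO2*] = α₀ × DIC = 0.04266 × 1.12 = 0.0478 mmol/L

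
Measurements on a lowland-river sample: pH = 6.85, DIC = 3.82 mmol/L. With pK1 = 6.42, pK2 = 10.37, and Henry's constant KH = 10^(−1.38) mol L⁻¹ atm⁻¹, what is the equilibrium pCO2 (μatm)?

α₀ = 1 / (1 + K1/[H⁺] + K1K2/[H⁺]²) = 1 / (1 + 10^+0.43 + 10^-3.09)
   = 1 / (1 + 2.6915 + 0.00081283) = 1/3.6923 = 0.2708
[CO2*] = α₀ × DIC = 0.2708 × 3.82 = 1.035 mmol/L
pCO2 = [CO2*]/KH = 1.035×10^-3 / 4.169×10^-2 = 2.48×10^4 μatm

pCO2 = 2.48×10^4 μatm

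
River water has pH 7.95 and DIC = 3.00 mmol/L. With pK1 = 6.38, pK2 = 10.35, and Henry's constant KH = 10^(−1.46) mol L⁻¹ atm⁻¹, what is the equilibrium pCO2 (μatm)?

α₀ = 1 / (1 + K1/[H⁺] + K1K2/[H⁺]²) = 1 / (1 + 10^+1.57 + 10^-0.83)
   = 1 / (1 + 37.154 + 0.14791) = 1/38.301 = 0.02611
[CO2*] = α₀ × DIC = 0.02611 × 3.00 = 0.07833 mmol/L
pCO2 = [CO2*]/KH = 7.833×10^-5 / 3.467×10^-2 = 2260 μatm

pCO2 = 2260 μatm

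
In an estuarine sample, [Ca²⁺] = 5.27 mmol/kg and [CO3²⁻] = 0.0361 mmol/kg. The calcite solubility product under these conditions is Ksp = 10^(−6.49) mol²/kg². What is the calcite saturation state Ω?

Ω = 0.588

Ksp = 10^(−6.49) = 3.236×10^-7
Ω = [Ca²⁺][CO3²⁻]/Ksp = (5.27×10^-3)(0.0361×10^-3) / 3.236×10^-7 = 0.588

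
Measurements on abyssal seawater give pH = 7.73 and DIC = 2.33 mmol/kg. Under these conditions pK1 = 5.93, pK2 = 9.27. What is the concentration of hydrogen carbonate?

α₁ = 1 / (1 + [H⁺]/K1 + K2/[H⁺]) = 1 / (1 + 10^-1.80 + 10^-1.54)
   = 1 / (1 + 0.015849 + 0.028840) = 1/1.0447 = 0.9572
[HCO3⁻] = α₁ × DIC = 0.9572 × 2.33 = 2.23 mmol/kg

[HCO3⁻] = 2.23 mmol/kg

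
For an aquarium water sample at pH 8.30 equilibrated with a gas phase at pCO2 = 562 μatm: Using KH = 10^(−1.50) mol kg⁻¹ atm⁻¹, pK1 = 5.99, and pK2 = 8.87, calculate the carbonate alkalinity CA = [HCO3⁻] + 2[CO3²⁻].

[CO2*] = KH · pCO2 = 10^(−1.50) × 562×10^-6 = 1.777×10^-5 mol/kg
α₀ = 1/(1 + K1/[H⁺] + K1K2/[H⁺]²) = 1/(1 + 10^+2.31 + 10^+1.74) = 0.003844
DIC = [CO2*]/α₀ = 1.777×10^-5 / 0.003844 = 4.623 mmol/kg
CA = (α₁ + 2α₂)·DIC = (0.7849 + 2×0.2113) × 4.623 = 5.58 mmol/kg

CA = 5.58 mmol/kg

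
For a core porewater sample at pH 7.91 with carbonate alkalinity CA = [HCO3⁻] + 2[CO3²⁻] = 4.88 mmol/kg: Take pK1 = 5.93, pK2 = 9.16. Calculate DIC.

DIC = 4.68 mmol/kg

CA = [HCO3⁻] + 2[CO3²⁻] = (α₁ + 2α₂)·DIC
At pH 7.91: [H⁺]/K1 = 10^-1.98 = 0.010471, K2/[H⁺] = 10^-1.25 = 0.056234
α₁ = 1/(1 + 0.010471 + 0.056234) = 1/1.0667 = 0.9375; α₂ = α₁·K2/[H⁺] = 0.05272
α₁ + 2α₂ = 1.0429
DIC = CA / (α₁ + 2α₂) = 4.88 / 1.0429 = 4.68 mmol/kg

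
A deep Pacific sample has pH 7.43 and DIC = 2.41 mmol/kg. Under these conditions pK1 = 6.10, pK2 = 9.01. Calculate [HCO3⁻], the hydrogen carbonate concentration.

[HCO3⁻] = 2.25 mmol/kg

α₁ = 1 / (1 + [H⁺]/K1 + K2/[H⁺]) = 1 / (1 + 10^-1.33 + 10^-1.58)
   = 1 / (1 + 0.046774 + 0.026303) = 1/1.0731 = 0.9319
[HCO3⁻] = α₁ × DIC = 0.9319 × 2.41 = 2.25 mmol/kg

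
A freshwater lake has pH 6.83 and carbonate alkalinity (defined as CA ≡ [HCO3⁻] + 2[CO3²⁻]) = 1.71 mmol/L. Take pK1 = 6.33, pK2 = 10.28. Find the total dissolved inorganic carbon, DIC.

CA = [HCO3⁻] + 2[CO3²⁻] = (α₁ + 2α₂)·DIC
At pH 6.83: [H⁺]/K1 = 10^-0.50 = 0.31623, K2/[H⁺] = 10^-3.45 = 0.00035481
α₁ = 1/(1 + 0.31623 + 0.00035481) = 1/1.3166 = 0.7595; α₂ = α₁·K2/[H⁺] = 0.0002695
α₁ + 2α₂ = 0.7601
DIC = CA / (α₁ + 2α₂) = 1.71 / 0.7601 = 2.25 mmol/L

DIC = 2.25 mmol/L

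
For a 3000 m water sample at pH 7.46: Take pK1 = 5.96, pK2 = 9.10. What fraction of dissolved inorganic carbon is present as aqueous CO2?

α₀ = 1 / (1 + K1/[H⁺] + K1K2/[H⁺]²) = 1 / (1 + 10^+1.50 + 10^-0.14)
   = 1 / (1 + 31.623 + 0.72444) = 1/33.347 = 0.02999

α₀ = 0.0300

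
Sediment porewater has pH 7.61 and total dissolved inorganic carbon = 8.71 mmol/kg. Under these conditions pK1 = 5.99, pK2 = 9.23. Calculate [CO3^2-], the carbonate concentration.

[CO3²⁻] = 0.199 mmol/kg

α₂ = 1 / (1 + [H⁺]/K2 + [H⁺]²/(K1K2)) = 1 / (1 + 10^+1.62 + 10^+0.00)
   = 1 / (1 + 41.687 + 1.0000) = 1/43.687 = 0.02289
[CO3²⁻] = α₂ × DIC = 0.02289 × 8.71 = 0.199 mmol/kg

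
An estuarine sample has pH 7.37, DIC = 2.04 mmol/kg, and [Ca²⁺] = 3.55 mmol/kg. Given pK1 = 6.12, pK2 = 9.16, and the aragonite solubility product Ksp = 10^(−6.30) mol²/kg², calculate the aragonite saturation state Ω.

α₂ = 1 / (1 + [H⁺]/K2 + [H⁺]²/(K1K2)) = 1 / (1 + 10^+1.79 + 10^+0.54)
   = 1 / (1 + 61.660 + 3.4674) = 1/66.127 = 0.01512
[CO3²⁻] = α₂ × DIC = 0.01512 × 2.04 = 0.03085 mmol/kg
Ksp = 10^(−6.30) = 5.012×10^-7
Ω = [Ca²⁺][CO3²⁻]/Ksp = (3.55×10^-3)(3.085×10^-5) / 5.012×10^-7 = 0.219

Ω = 0.219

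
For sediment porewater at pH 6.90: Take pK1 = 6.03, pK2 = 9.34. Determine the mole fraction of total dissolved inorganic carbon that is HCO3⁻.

α₁ = 1 / (1 + [H⁺]/K1 + K2/[H⁺]) = 1 / (1 + 10^-0.87 + 10^-2.44)
   = 1 / (1 + 0.13490 + 0.0036308) = 1/1.1385 = 0.8783

α₁ = 0.878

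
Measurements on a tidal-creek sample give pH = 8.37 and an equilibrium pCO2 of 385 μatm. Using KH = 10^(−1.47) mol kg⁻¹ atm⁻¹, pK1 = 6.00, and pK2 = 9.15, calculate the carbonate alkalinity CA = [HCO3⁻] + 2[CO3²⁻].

[CO2*] = KH · pCO2 = 10^(−1.47) × 385×10^-6 = 1.305×10^-5 mol/kg
α₀ = 1/(1 + K1/[H⁺] + K1K2/[H⁺]²) = 1/(1 + 10^+2.37 + 10^+1.59) = 0.003645
DIC = [CO2*]/α₀ = 1.305×10^-5 / 0.003645 = 3.579 mmol/kg
CA = (α₁ + 2α₂)·DIC = (0.8545 + 2×0.1418) × 3.579 = 4.07 mmol/kg

CA = 4.07 mmol/kg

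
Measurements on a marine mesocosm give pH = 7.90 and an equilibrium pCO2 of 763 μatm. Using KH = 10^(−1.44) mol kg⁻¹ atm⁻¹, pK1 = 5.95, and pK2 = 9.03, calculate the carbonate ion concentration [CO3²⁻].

[CO2*] = KH · pCO2 = 10^(−1.44) × 763×10^-6 = 2.770×10^-5 mol/kg
α₀ = 1/(1 + K1/[H⁺] + K1K2/[H⁺]²) = 1/(1 + 10^+1.95 + 10^+0.82) = 0.01034
DIC = [CO2*]/α₀ = 2.770×10^-5 / 0.01034 = 2.680 mmol/kg
[CO3²⁻] = α₂·DIC; α₂ = 0.06830, so [CO3²⁻] = 0.06830 × 2.680 = 0.183 mmol/kg

[CO3²⁻] = 0.183 mmol/kg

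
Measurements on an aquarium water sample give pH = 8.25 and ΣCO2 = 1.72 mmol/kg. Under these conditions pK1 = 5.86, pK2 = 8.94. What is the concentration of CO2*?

α₀ = 1 / (1 + K1/[H⁺] + K1K2/[H⁺]²) = 1 / (1 + 10^+2.39 + 10^+1.70)
   = 1 / (1 + 245.47 + 50.119) = 1/296.59 = 0.003372
[CO2*] = α₀ × DIC = 0.003372 × 1.72 = 0.00580 mmol/kg = 5.80 μmol/kg

[CO2*] = 5.80 μmol/kg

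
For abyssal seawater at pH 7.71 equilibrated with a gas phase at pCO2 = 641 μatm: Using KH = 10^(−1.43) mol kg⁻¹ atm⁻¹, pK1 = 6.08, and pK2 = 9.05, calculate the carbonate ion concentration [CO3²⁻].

[CO3²⁻] = 0.0464 mmol/kg

[CO2*] = KH · pCO2 = 10^(−1.43) × 641×10^-6 = 2.382×10^-5 mol/kg
α₀ = 1/(1 + K1/[H⁺] + K1K2/[H⁺]²) = 1/(1 + 10^+1.63 + 10^+0.29) = 0.02193
DIC = [CO2*]/α₀ = 2.382×10^-5 / 0.02193 = 1.086 mmol/kg
[CO3²⁻] = α₂·DIC; α₂ = 0.04275, so [CO3²⁻] = 0.04275 × 1.086 = 0.0464 mmol/kg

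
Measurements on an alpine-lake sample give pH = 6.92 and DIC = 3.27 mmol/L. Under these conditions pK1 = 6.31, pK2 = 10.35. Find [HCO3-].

[HCO3⁻] = 2.62 mmol/L

α₁ = 1 / (1 + [H⁺]/K1 + K2/[H⁺]) = 1 / (1 + 10^-0.61 + 10^-3.43)
   = 1 / (1 + 0.24547 + 0.00037154) = 1/1.2458 = 0.8027
[HCO3⁻] = α₁ × DIC = 0.8027 × 3.27 = 2.62 mmol/L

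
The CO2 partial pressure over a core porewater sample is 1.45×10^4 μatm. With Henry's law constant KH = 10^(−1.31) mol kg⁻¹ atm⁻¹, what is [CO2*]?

[CO2*] = 710 μmol/kg

KH = 10^(−1.31) = 4.898×10^-2 mol kg⁻¹ atm⁻¹
[CO2*] = KH · pCO2 = 4.898×10^-2 × 1.45×10^4×10^-6 atm = 7.10×10^-4 mol/kg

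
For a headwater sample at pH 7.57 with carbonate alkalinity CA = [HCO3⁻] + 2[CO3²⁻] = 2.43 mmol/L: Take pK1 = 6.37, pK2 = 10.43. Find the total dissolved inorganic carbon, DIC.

CA = [HCO3⁻] + 2[CO3²⁻] = (α₁ + 2α₂)·DIC
At pH 7.57: [H⁺]/K1 = 10^-1.20 = 0.063096, K2/[H⁺] = 10^-2.86 = 0.0013804
α₁ = 1/(1 + 0.063096 + 0.0013804) = 1/1.0645 = 0.9394; α₂ = α₁·K2/[H⁺] = 0.001297
α₁ + 2α₂ = 0.9420
DIC = CA / (α₁ + 2α₂) = 2.43 / 0.9420 = 2.58 mmol/L

DIC = 2.58 mmol/L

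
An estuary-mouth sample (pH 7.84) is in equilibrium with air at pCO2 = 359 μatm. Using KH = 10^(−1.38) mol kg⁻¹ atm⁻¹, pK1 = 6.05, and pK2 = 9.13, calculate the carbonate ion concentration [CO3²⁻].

[CO2*] = KH · pCO2 = 10^(−1.38) × 359×10^-6 = 1.497×10^-5 mol/kg
α₀ = 1/(1 + K1/[H⁺] + K1K2/[H⁺]²) = 1/(1 + 10^+1.79 + 10^+0.50) = 0.01519
DIC = [CO2*]/α₀ = 1.497×10^-5 / 0.01519 = 0.9851 mmol/kg
[CO3²⁻] = α₂·DIC; α₂ = 0.04804, so [CO3²⁻] = 0.04804 × 0.9851 = 0.0473 mmol/kg

[CO3²⁻] = 0.0473 mmol/kg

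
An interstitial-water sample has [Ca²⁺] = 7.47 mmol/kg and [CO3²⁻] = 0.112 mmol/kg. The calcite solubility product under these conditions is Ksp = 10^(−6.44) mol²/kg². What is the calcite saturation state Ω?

Ω = 2.30

Ksp = 10^(−6.44) = 3.631×10^-7
Ω = [Ca²⁺][CO3²⁻]/Ksp = (7.47×10^-3)(0.112×10^-3) / 3.631×10^-7 = 2.30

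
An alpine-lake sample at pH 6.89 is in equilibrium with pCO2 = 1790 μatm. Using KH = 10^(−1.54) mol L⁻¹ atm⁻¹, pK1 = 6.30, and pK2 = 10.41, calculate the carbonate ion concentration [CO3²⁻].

[CO2*] = KH · pCO2 = 10^(−1.54) × 1790×10^-6 = 5.162×10^-5 mol/L
α₀ = 1/(1 + K1/[H⁺] + K1K2/[H⁺]²) = 1/(1 + 10^+0.59 + 10^-2.93) = 0.2044
DIC = [CO2*]/α₀ = 5.162×10^-5 / 0.2044 = 0.2525 mmol/L
[CO3²⁻] = α₂·DIC; α₂ = 0.0002402, so [CO3²⁻] = 0.0002402 × 0.2525 = 6.07×10^-5 mmol/L = 0.0607 μmol/L

[CO3²⁻] = 0.0607 μmol/L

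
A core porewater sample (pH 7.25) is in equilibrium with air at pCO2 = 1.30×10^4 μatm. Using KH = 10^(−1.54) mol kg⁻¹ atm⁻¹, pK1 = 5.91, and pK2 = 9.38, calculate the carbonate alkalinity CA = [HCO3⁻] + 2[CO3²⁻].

CA = 8.32 mmol/kg

[CO2*] = KH · pCO2 = 10^(−1.54) × 1.30×10^4×10^-6 = 3.749×10^-4 mol/kg
α₀ = 1/(1 + K1/[H⁺] + K1K2/[H⁺]²) = 1/(1 + 10^+1.34 + 10^-0.79) = 0.04340
DIC = [CO2*]/α₀ = 3.749×10^-4 / 0.04340 = 8.638 mmol/kg
CA = (α₁ + 2α₂)·DIC = (0.9496 + 2×0.007039) × 8.638 = 8.32 mmol/kg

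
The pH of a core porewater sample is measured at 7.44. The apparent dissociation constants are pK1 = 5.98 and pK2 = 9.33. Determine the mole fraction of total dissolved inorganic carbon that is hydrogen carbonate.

α₁ = 1 / (1 + [H⁺]/K1 + K2/[H⁺]) = 1 / (1 + 10^-1.46 + 10^-1.89)
   = 1 / (1 + 0.034674 + 0.012882) = 1/1.0476 = 0.9546

α₁ = 0.955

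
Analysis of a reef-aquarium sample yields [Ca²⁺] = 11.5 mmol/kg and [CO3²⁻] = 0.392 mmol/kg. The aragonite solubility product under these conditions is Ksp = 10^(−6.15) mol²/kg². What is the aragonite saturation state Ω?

Ω = 6.37

Ksp = 10^(−6.15) = 7.079×10^-7
Ω = [Ca²⁺][CO3²⁻]/Ksp = (11.5×10^-3)(0.392×10^-3) / 7.079×10^-7 = 6.37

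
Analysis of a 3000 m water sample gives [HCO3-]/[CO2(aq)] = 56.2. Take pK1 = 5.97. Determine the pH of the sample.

pH = 7.72

From K1 = [H⁺][HCO3-]/[CO2(aq)]:  pH = pK1 + log₁₀([HCO3-]/[CO2(aq)])
log₁₀(56.2) = +1.750
pH = 5.97 + (+1.750) = 7.72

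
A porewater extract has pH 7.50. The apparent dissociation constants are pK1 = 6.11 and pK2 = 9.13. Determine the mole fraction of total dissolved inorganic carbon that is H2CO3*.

α₀ = 0.0383

α₀ = 1 / (1 + K1/[H⁺] + K1K2/[H⁺]²) = 1 / (1 + 10^+1.39 + 10^-0.24)
   = 1 / (1 + 24.547 + 0.57544) = 1/26.123 = 0.03828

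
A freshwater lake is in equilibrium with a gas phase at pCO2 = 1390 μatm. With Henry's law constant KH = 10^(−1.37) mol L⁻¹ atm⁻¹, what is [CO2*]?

KH = 10^(−1.37) = 4.266×10^-2 mol L⁻¹ atm⁻¹
[CO2*] = KH · pCO2 = 4.266×10^-2 × 1390×10^-6 atm = 5.93×10^-5 mol/L

[CO2*] = 59.3 μmol/L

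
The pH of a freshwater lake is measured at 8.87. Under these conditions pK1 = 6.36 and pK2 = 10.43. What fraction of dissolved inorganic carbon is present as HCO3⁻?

α₁ = 1 / (1 + [H⁺]/K1 + K2/[H⁺]) = 1 / (1 + 10^-2.51 + 10^-1.56)
   = 1 / (1 + 0.0030903 + 0.027542) = 1/1.0306 = 0.9703

α₁ = 0.970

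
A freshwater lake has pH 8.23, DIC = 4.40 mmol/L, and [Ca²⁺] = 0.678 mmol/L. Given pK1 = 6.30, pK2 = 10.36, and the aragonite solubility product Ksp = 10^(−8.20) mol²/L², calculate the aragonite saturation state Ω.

α₂ = 1 / (1 + [H⁺]/K2 + [H⁺]²/(K1K2)) = 1 / (1 + 10^+2.13 + 10^+0.20)
   = 1 / (1 + 134.90 + 1.5849) = 1/137.48 = 0.007274
[CO3²⁻] = α₂ × DIC = 0.007274 × 4.40 = 0.03200 mmol/L
Ksp = 10^(−8.20) = 6.310×10^-9
Ω = [Ca²⁺][CO3²⁻]/Ksp = (0.678×10^-3)(3.200×10^-5) / 6.310×10^-9 = 3.44

Ω = 3.44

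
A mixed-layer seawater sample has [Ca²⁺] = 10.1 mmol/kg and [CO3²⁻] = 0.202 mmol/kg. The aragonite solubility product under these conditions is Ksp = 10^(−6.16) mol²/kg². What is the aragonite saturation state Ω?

Ω = 2.95

Ksp = 10^(−6.16) = 6.918×10^-7
Ω = [Ca²⁺][CO3²⁻]/Ksp = (10.1×10^-3)(0.202×10^-3) / 6.918×10^-7 = 2.95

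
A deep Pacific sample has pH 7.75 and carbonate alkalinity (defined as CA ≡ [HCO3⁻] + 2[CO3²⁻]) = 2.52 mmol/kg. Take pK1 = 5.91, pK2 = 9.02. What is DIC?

CA = [HCO3⁻] + 2[CO3²⁻] = (α₁ + 2α₂)·DIC
At pH 7.75: [H⁺]/K1 = 10^-1.84 = 0.014454, K2/[H⁺] = 10^-1.27 = 0.053703
α₁ = 1/(1 + 0.014454 + 0.053703) = 1/1.0682 = 0.9362; α₂ = α₁·K2/[H⁺] = 0.05028
α₁ + 2α₂ = 1.0367
DIC = CA / (α₁ + 2α₂) = 2.52 / 1.0367 = 2.43 mmol/kg

DIC = 2.43 mmol/kg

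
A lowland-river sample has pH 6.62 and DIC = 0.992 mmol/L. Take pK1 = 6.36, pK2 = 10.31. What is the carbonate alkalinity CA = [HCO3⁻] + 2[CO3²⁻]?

CA = 0.640 mmol/L

CA = [HCO3⁻] + 2[CO3²⁻] = (α₁ + 2α₂)·DIC
At pH 6.62: [H⁺]/K1 = 10^-0.26 = 0.54954, K2/[H⁺] = 10^-3.69 = 0.00020417
α₁ = 1/(1 + 0.54954 + 0.00020417) = 1/1.5497 = 0.6453; α₂ = α₁·K2/[H⁺] = 0.0001317
α₁ + 2α₂ = 0.6455
CA = 0.6455 × 0.992 = 0.640 mmol/L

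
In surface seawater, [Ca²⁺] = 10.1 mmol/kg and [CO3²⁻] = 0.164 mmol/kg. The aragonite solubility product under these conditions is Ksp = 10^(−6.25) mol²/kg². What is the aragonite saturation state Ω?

Ksp = 10^(−6.25) = 5.623×10^-7
Ω = [Ca²⁺][CO3²⁻]/Ksp = (10.1×10^-3)(0.164×10^-3) / 5.623×10^-7 = 2.95

Ω = 2.95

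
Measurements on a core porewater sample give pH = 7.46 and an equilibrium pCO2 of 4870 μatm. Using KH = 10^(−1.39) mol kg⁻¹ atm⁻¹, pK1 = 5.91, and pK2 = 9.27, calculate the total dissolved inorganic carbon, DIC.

DIC = 7.35 mmol/kg

[CO2*] = KH · pCO2 = 10^(−1.39) × 4870×10^-6 = 1.984×10^-4 mol/kg
α₀ = 1/(1 + K1/[H⁺] + K1K2/[H⁺]²) = 1/(1 + 10^+1.55 + 10^-0.26) = 0.02700
DIC = [CO2*]/α₀ = 1.984×10^-4 / 0.02700 = 7.35 mmol/kg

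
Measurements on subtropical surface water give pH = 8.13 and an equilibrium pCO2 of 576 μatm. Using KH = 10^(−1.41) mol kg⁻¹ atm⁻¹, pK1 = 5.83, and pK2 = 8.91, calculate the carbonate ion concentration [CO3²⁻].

[CO2*] = KH · pCO2 = 10^(−1.41) × 576×10^-6 = 2.241×10^-5 mol/kg
α₀ = 1/(1 + K1/[H⁺] + K1K2/[H⁺]²) = 1/(1 + 10^+2.30 + 10^+1.52) = 0.004280
DIC = [CO2*]/α₀ = 2.241×10^-5 / 0.004280 = 5.236 mmol/kg
[CO3²⁻] = α₂·DIC; α₂ = 0.1417, so [CO3²⁻] = 0.1417 × 5.236 = 0.742 mmol/kg

[CO3²⁻] = 0.742 mmol/kg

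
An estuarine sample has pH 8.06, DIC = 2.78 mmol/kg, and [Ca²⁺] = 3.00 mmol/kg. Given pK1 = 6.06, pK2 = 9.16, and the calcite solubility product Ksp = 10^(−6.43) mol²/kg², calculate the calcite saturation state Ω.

α₂ = 1 / (1 + [H⁺]/K2 + [H⁺]²/(K1K2)) = 1 / (1 + 10^+1.10 + 10^-0.90)
   = 1 / (1 + 12.589 + 0.12589) = 1/13.715 = 0.07291
[CO3²⁻] = α₂ × DIC = 0.07291 × 2.78 = 0.2027 mmol/kg
Ksp = 10^(−6.43) = 3.715×10^-7
Ω = [Ca²⁺][CO3²⁻]/Ksp = (3.00×10^-3)(2.027×10^-4) / 3.715×10^-7 = 1.64

Ω = 1.64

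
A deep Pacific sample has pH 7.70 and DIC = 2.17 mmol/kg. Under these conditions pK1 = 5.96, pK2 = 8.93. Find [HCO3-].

[HCO3⁻] = 2.01 mmol/kg

α₁ = 1 / (1 + [H⁺]/K1 + K2/[H⁺]) = 1 / (1 + 10^-1.74 + 10^-1.23)
   = 1 / (1 + 0.018197 + 0.058884) = 1/1.0771 = 0.9284
[HCO3⁻] = α₁ × DIC = 0.9284 × 2.17 = 2.01 mmol/kg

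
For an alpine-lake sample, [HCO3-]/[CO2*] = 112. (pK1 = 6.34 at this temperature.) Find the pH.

pH = 8.39

From K1 = [H⁺][HCO3-]/[CO2*]:  pH = pK1 + log₁₀([HCO3-]/[CO2*])
log₁₀(112) = +2.049
pH = 6.34 + (+2.049) = 8.39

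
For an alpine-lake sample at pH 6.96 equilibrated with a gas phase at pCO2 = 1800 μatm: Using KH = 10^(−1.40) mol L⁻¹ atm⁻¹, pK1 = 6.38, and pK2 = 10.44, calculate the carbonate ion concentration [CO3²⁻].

[CO3²⁻] = 0.0902 μmol/L

[CO2*] = KH · pCO2 = 10^(−1.40) × 1800×10^-6 = 7.166×10^-5 mol/L
α₀ = 1/(1 + K1/[H⁺] + K1K2/[H⁺]²) = 1/(1 + 10^+0.58 + 10^-2.90) = 0.2082
DIC = [CO2*]/α₀ = 7.166×10^-5 / 0.2082 = 0.3442 mmol/L
[CO3²⁻] = α₂·DIC; α₂ = 0.0002621, so [CO3²⁻] = 0.0002621 × 0.3442 = 9.02×10^-5 mmol/L = 0.0902 μmol/L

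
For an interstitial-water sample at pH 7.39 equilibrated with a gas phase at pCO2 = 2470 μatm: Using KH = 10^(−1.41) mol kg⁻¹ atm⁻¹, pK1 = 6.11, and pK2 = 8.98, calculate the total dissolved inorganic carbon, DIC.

[CO2*] = KH · pCO2 = 10^(−1.41) × 2470×10^-6 = 9.609×10^-5 mol/kg
α₀ = 1/(1 + K1/[H⁺] + K1K2/[H⁺]²) = 1/(1 + 10^+1.28 + 10^-0.31) = 0.04868
DIC = [CO2*]/α₀ = 9.609×10^-5 / 0.04868 = 1.97 mmol/kg

DIC = 1.97 mmol/kg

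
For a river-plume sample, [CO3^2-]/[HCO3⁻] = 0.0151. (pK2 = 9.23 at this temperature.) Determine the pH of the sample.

From K2 = [H⁺][CO3^2-]/[HCO3⁻]:  pH = pK2 + log₁₀([CO3^2-]/[HCO3⁻])
log₁₀(0.0151) = -1.821
pH = 9.23 + (-1.821) = 7.41

pH = 7.41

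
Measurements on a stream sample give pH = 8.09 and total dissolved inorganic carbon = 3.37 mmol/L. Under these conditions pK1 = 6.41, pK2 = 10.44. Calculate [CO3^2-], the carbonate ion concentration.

[CO3²⁻] = 14.7 μmol/L

α₂ = 1 / (1 + [H⁺]/K2 + [H⁺]²/(K1K2)) = 1 / (1 + 10^+2.35 + 10^+0.67)
   = 1 / (1 + 223.87 + 4.6774) = 1/229.55 = 0.004356
[CO3²⁻] = α₂ × DIC = 0.004356 × 3.37 = 0.0147 mmol/L = 14.7 μmol/L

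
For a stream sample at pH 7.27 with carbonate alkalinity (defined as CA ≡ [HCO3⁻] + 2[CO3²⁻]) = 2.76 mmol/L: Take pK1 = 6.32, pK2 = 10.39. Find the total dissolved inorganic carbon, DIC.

CA = [HCO3⁻] + 2[CO3²⁻] = (α₁ + 2α₂)·DIC
At pH 7.27: [H⁺]/K1 = 10^-0.95 = 0.11220, K2/[H⁺] = 10^-3.12 = 0.00075858
α₁ = 1/(1 + 0.11220 + 0.00075858) = 1/1.1130 = 0.8985; α₂ = α₁·K2/[H⁺] = 0.0006816
α₁ + 2α₂ = 0.8999
DIC = CA / (α₁ + 2α₂) = 2.76 / 0.8999 = 3.07 mmol/L

DIC = 3.07 mmol/L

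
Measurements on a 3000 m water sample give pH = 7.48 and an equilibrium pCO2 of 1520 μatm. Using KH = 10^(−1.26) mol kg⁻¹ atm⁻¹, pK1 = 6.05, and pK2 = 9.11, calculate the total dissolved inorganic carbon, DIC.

[CO2*] = KH · pCO2 = 10^(−1.26) × 1520×10^-6 = 8.353×10^-5 mol/kg
α₀ = 1/(1 + K1/[H⁺] + K1K2/[H⁺]²) = 1/(1 + 10^+1.43 + 10^-0.20) = 0.03503
DIC = [CO2*]/α₀ = 8.353×10^-5 / 0.03503 = 2.38 mmol/kg

DIC = 2.38 mmol/kg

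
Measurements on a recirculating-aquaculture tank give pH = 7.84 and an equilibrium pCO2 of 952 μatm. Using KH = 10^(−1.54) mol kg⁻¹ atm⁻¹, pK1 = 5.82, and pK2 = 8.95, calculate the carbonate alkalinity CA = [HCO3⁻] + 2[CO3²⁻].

CA = 3.32 mmol/kg

[CO2*] = KH · pCO2 = 10^(−1.54) × 952×10^-6 = 2.746×10^-5 mol/kg
α₀ = 1/(1 + K1/[H⁺] + K1K2/[H⁺]²) = 1/(1 + 10^+2.02 + 10^+0.91) = 0.008784
DIC = [CO2*]/α₀ = 2.746×10^-5 / 0.008784 = 3.126 mmol/kg
CA = (α₁ + 2α₂)·DIC = (0.9198 + 2×0.07140) × 3.126 = 3.32 mmol/kg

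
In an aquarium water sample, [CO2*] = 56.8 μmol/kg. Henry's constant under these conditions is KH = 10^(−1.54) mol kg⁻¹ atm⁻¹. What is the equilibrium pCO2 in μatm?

KH = 10^(−1.54) = 2.884×10^-2 mol kg⁻¹ atm⁻¹
pCO2 = [CO2*]/KH = 56.8×10^-6 / 2.884×10^-2 = 1.97×10^-3 atm = 1970 μatm

pCO2 = 1970 μatm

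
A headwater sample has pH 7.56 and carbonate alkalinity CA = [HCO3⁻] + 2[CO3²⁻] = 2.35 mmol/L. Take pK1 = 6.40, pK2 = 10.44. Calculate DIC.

CA = [HCO3⁻] + 2[CO3²⁻] = (α₁ + 2α₂)·DIC
At pH 7.56: [H⁺]/K1 = 10^-1.16 = 0.069183, K2/[H⁺] = 10^-2.88 = 0.0013183
α₁ = 1/(1 + 0.069183 + 0.0013183) = 1/1.0705 = 0.9341; α₂ = α₁·K2/[H⁺] = 0.001231
α₁ + 2α₂ = 0.9366
DIC = CA / (α₁ + 2α₂) = 2.35 / 0.9366 = 2.51 mmol/L

DIC = 2.51 mmol/L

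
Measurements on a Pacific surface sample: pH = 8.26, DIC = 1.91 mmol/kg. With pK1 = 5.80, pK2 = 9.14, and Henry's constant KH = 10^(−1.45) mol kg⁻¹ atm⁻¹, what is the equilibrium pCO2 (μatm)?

α₀ = 1 / (1 + K1/[H⁺] + K1K2/[H⁺]²) = 1 / (1 + 10^+2.46 + 10^+1.58)
   = 1 / (1 + 288.40 + 38.019) = 1/327.42 = 0.003054
[CO2*] = α₀ × DIC = 0.003054 × 1.91 = 0.005833 mmol/kg = 5.833 μmol/kg
pCO2 = [CO2*]/KH = 5.833×10^-6 / 3.548×10^-2 = 164 μatm

pCO2 = 164 μatm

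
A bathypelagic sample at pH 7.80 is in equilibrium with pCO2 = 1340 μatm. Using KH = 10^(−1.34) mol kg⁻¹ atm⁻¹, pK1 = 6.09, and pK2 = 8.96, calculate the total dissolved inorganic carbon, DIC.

[CO2*] = KH · pCO2 = 10^(−1.34) × 1340×10^-6 = 6.125×10^-5 mol/kg
α₀ = 1/(1 + K1/[H⁺] + K1K2/[H⁺]²) = 1/(1 + 10^+1.71 + 10^+0.55) = 0.01791
DIC = [CO2*]/α₀ = 6.125×10^-5 / 0.01791 = 3.42 mmol/kg

DIC = 3.42 mmol/kg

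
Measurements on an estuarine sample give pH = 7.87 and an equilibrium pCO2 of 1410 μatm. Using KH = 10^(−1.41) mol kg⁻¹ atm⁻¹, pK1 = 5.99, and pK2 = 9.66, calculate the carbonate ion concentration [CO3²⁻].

[CO2*] = KH · pCO2 = 10^(−1.41) × 1410×10^-6 = 5.486×10^-5 mol/kg
α₀ = 1/(1 + K1/[H⁺] + K1K2/[H⁺]²) = 1/(1 + 10^+1.88 + 10^+0.09) = 0.01281
DIC = [CO2*]/α₀ = 5.486×10^-5 / 0.01281 = 4.284 mmol/kg
[CO3²⁻] = α₂·DIC; α₂ = 0.01575, so [CO3²⁻] = 0.01575 × 4.284 = 0.0675 mmol/kg

[CO3²⁻] = 0.0675 mmol/kg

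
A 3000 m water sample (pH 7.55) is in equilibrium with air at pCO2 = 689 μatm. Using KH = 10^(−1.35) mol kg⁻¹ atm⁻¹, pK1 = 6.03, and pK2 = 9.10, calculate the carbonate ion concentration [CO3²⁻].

[CO3²⁻] = 0.0287 mmol/kg

[CO2*] = KH · pCO2 = 10^(−1.35) × 689×10^-6 = 3.078×10^-5 mol/kg
α₀ = 1/(1 + K1/[H⁺] + K1K2/[H⁺]²) = 1/(1 + 10^+1.52 + 10^-0.03) = 0.02853
DIC = [CO2*]/α₀ = 3.078×10^-5 / 0.02853 = 1.079 mmol/kg
[CO3²⁻] = α₂·DIC; α₂ = 0.02663, so [CO3²⁻] = 0.02663 × 1.079 = 0.0287 mmol/kg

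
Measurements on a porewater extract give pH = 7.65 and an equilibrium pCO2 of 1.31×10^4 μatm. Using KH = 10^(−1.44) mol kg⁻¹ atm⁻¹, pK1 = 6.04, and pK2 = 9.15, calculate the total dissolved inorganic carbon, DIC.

DIC = 20.5 mmol/kg

[CO2*] = KH · pCO2 = 10^(−1.44) × 1.31×10^4×10^-6 = 4.756×10^-4 mol/kg
α₀ = 1/(1 + K1/[H⁺] + K1K2/[H⁺]²) = 1/(1 + 10^+1.61 + 10^+0.11) = 0.02324
DIC = [CO2*]/α₀ = 4.756×10^-4 / 0.02324 = 20.5 mmol/kg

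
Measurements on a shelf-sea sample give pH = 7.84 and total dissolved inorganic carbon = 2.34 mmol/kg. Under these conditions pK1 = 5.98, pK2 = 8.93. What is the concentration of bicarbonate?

α₁ = 1 / (1 + [H⁺]/K1 + K2/[H⁺]) = 1 / (1 + 10^-1.86 + 10^-1.09)
   = 1 / (1 + 0.013804 + 0.081283) = 1/1.0951 = 0.9132
[HCO3⁻] = α₁ × DIC = 0.9132 × 2.34 = 2.14 mmol/kg

[HCO3⁻] = 2.14 mmol/kg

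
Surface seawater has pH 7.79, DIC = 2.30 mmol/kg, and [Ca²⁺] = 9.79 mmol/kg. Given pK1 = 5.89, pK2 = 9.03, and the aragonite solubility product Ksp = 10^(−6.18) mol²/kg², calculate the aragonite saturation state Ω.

Ω = 1.83

α₂ = 1 / (1 + [H⁺]/K2 + [H⁺]²/(K1K2)) = 1 / (1 + 10^+1.24 + 10^-0.66)
   = 1 / (1 + 17.378 + 0.21878) = 1/18.597 = 0.05377
[CO3²⁻] = α₂ × DIC = 0.05377 × 2.30 = 0.1237 mmol/kg
Ksp = 10^(−6.18) = 6.607×10^-7
Ω = [Ca²⁺][CO3²⁻]/Ksp = (9.79×10^-3)(1.237×10^-4) / 6.607×10^-7 = 1.83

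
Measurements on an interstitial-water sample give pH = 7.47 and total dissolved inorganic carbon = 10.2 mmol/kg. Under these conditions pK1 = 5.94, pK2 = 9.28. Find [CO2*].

α₀ = 1 / (1 + K1/[H⁺] + K1K2/[H⁺]²) = 1 / (1 + 10^+1.53 + 10^-0.28)
   = 1 / (1 + 33.884 + 0.52481) = 1/35.409 = 0.02824
[CO2*] = α₀ × DIC = 0.02824 × 10.2 = 0.288 mmol/kg

[CO2*] = 0.288 mmol/kg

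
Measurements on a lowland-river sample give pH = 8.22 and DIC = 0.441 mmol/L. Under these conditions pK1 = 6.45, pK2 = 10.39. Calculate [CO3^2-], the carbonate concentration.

α₂ = 1 / (1 + [H⁺]/K2 + [H⁺]²/(K1K2)) = 1 / (1 + 10^+2.17 + 10^+0.40)
   = 1 / (1 + 147.91 + 2.5119) = 1/151.42 = 0.006604
[CO3²⁻] = α₂ × DIC = 0.006604 × 0.441 = 0.00291 mmol/L = 2.91 μmol/L

[CO3²⁻] = 2.91 μmol/L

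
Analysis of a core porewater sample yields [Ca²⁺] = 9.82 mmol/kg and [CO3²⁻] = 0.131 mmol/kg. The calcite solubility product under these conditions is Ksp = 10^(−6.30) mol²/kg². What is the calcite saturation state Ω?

Ksp = 10^(−6.30) = 5.012×10^-7
Ω = [Ca²⁺][CO3²⁻]/Ksp = (9.82×10^-3)(0.131×10^-3) / 5.012×10^-7 = 2.57

Ω = 2.57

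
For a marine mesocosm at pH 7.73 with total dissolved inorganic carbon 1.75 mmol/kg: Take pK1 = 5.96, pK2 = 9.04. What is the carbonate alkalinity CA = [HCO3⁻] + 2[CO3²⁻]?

CA = 1.80 mmol/kg

CA = [HCO3⁻] + 2[CO3²⁻] = (α₁ + 2α₂)·DIC
At pH 7.73: [H⁺]/K1 = 10^-1.77 = 0.016982, K2/[H⁺] = 10^-1.31 = 0.048978
α₁ = 1/(1 + 0.016982 + 0.048978) = 1/1.0660 = 0.9381; α₂ = α₁·K2/[H⁺] = 0.04595
α₁ + 2α₂ = 1.0300
CA = 1.0300 × 1.75 = 1.80 mmol/kg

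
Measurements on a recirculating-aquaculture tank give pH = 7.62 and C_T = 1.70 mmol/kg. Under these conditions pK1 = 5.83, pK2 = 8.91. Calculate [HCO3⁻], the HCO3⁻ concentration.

[HCO3⁻] = 1.59 mmol/kg

α₁ = 1 / (1 + [H⁺]/K1 + K2/[H⁺]) = 1 / (1 + 10^-1.79 + 10^-1.29)
   = 1 / (1 + 0.016218 + 0.051286) = 1/1.0675 = 0.9368
[HCO3⁻] = α₁ × DIC = 0.9368 × 1.70 = 1.59 mmol/kg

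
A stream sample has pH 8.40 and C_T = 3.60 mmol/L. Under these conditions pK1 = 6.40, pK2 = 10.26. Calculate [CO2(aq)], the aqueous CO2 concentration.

[CO2*] = 0.0352 mmol/L

α₀ = 1 / (1 + K1/[H⁺] + K1K2/[H⁺]²) = 1 / (1 + 10^+2.00 + 10^+0.14)
   = 1 / (1 + 100.00 + 1.3804) = 1/102.38 = 0.009767
[CO2*] = α₀ × DIC = 0.009767 × 3.60 = 0.0352 mmol/L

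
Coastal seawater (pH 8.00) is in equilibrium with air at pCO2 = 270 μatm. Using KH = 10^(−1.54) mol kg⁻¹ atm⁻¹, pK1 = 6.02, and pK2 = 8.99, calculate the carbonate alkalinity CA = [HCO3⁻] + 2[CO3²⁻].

CA = 0.896 mmol/kg

[CO2*] = KH · pCO2 = 10^(−1.54) × 270×10^-6 = 7.787×10^-6 mol/kg
α₀ = 1/(1 + K1/[H⁺] + K1K2/[H⁺]²) = 1/(1 + 10^+1.98 + 10^+0.99) = 0.009410
DIC = [CO2*]/α₀ = 7.787×10^-6 / 0.009410 = 0.8275 mmol/kg
CA = (α₁ + 2α₂)·DIC = (0.8986 + 2×0.09196) × 0.8275 = 0.896 mmol/kg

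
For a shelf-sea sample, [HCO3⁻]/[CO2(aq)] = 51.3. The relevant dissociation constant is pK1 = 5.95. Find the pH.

pH = 7.66

From K1 = [H⁺][HCO3⁻]/[CO2(aq)]:  pH = pK1 + log₁₀([HCO3⁻]/[CO2(aq)])
log₁₀(51.3) = +1.710
pH = 5.95 + (+1.710) = 7.66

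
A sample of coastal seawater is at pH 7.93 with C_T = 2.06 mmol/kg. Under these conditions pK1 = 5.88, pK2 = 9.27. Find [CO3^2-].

[CO3²⁻] = 0.0893 mmol/kg

α₂ = 1 / (1 + [H⁺]/K2 + [H⁺]²/(K1K2)) = 1 / (1 + 10^+1.34 + 10^-0.71)
   = 1 / (1 + 21.878 + 0.19498) = 1/23.073 = 0.04334
[CO3²⁻] = α₂ × DIC = 0.04334 × 2.06 = 0.0893 mmol/kg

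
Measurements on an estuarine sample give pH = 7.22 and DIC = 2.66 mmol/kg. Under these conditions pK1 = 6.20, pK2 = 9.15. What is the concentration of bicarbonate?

α₁ = 1 / (1 + [H⁺]/K1 + K2/[H⁺]) = 1 / (1 + 10^-1.02 + 10^-1.93)
   = 1 / (1 + 0.095499 + 0.011749) = 1/1.1072 = 0.9031
[HCO3⁻] = α₁ × DIC = 0.9031 × 2.66 = 2.40 mmol/kg

[HCO3⁻] = 2.40 mmol/kg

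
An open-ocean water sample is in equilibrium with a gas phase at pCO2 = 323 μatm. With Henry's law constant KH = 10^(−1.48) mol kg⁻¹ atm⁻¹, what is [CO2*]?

[CO2*] = 10.7 μmol/kg

KH = 10^(−1.48) = 3.311×10^-2 mol kg⁻¹ atm⁻¹
[CO2*] = KH · pCO2 = 3.311×10^-2 × 323×10^-6 atm = 1.07×10^-5 mol/kg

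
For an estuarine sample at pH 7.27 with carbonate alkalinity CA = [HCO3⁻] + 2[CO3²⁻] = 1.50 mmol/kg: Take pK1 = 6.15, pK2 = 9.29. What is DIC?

CA = [HCO3⁻] + 2[CO3²⁻] = (α₁ + 2α₂)·DIC
At pH 7.27: [H⁺]/K1 = 10^-1.12 = 0.075858, K2/[H⁺] = 10^-2.02 = 0.0095499
α₁ = 1/(1 + 0.075858 + 0.0095499) = 1/1.0854 = 0.9213; α₂ = α₁·K2/[H⁺] = 0.008798
α₁ + 2α₂ = 0.9389
DIC = CA / (α₁ + 2α₂) = 1.50 / 0.9389 = 1.60 mmol/kg

DIC = 1.60 mmol/kg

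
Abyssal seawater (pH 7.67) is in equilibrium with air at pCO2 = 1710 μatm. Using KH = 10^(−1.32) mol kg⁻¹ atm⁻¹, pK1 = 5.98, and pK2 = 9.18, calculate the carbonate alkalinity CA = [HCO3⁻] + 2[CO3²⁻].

[CO2*] = KH · pCO2 = 10^(−1.32) × 1710×10^-6 = 8.185×10^-5 mol/kg
α₀ = 1/(1 + K1/[H⁺] + K1K2/[H⁺]²) = 1/(1 + 10^+1.69 + 10^+0.18) = 0.01942
DIC = [CO2*]/α₀ = 8.185×10^-5 / 0.01942 = 4.214 mmol/kg
CA = (α₁ + 2α₂)·DIC = (0.9512 + 2×0.02939) × 4.214 = 4.26 mmol/kg

CA = 4.26 mmol/kg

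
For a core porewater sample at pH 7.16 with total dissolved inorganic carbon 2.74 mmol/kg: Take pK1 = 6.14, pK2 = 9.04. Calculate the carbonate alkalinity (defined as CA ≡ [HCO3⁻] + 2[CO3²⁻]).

CA = [HCO3⁻] + 2[CO3²⁻] = (α₁ + 2α₂)·DIC
At pH 7.16: [H⁺]/K1 = 10^-1.02 = 0.095499, K2/[H⁺] = 10^-1.88 = 0.013183
α₁ = 1/(1 + 0.095499 + 0.013183) = 1/1.1087 = 0.9020; α₂ = α₁·K2/[H⁺] = 0.01189
α₁ + 2α₂ = 0.9258
CA = 0.9258 × 2.74 = 2.54 mmol/kg

CA = 2.54 mmol/kg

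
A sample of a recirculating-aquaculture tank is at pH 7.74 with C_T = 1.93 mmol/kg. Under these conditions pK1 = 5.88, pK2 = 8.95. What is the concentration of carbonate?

[CO3²⁻] = 0.111 mmol/kg

α₂ = 1 / (1 + [H⁺]/K2 + [H⁺]²/(K1K2)) = 1 / (1 + 10^+1.21 + 10^-0.65)
   = 1 / (1 + 16.218 + 0.22387) = 1/17.442 = 0.05733
[CO3²⁻] = α₂ × DIC = 0.05733 × 1.93 = 0.111 mmol/kg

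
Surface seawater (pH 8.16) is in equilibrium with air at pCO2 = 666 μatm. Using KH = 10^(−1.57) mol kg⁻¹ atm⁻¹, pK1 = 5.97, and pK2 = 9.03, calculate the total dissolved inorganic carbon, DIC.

[CO2*] = KH · pCO2 = 10^(−1.57) × 666×10^-6 = 1.793×10^-5 mol/kg
α₀ = 1/(1 + K1/[H⁺] + K1K2/[H⁺]²) = 1/(1 + 10^+2.19 + 10^+1.32) = 0.005657
DIC = [CO2*]/α₀ = 1.793×10^-5 / 0.005657 = 3.17 mmol/kg

DIC = 3.17 mmol/kg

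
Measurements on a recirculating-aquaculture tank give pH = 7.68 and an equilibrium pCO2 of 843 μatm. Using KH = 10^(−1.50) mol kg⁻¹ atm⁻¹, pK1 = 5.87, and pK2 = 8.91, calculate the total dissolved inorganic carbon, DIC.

DIC = 1.85 mmol/kg

[CO2*] = KH · pCO2 = 10^(−1.50) × 843×10^-6 = 2.666×10^-5 mol/kg
α₀ = 1/(1 + K1/[H⁺] + K1K2/[H⁺]²) = 1/(1 + 10^+1.81 + 10^+0.58) = 0.01442
DIC = [CO2*]/α₀ = 2.666×10^-5 / 0.01442 = 1.85 mmol/kg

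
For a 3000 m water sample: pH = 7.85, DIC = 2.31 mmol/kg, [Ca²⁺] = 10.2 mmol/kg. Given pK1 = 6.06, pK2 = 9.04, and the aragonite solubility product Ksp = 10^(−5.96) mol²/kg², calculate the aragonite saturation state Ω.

α₂ = 1 / (1 + [H⁺]/K2 + [H⁺]²/(K1K2)) = 1 / (1 + 10^+1.19 + 10^-0.60)
   = 1 / (1 + 15.488 + 0.25119) = 1/16.739 = 0.05974
[CO3²⁻] = α₂ × DIC = 0.05974 × 2.31 = 0.1380 mmol/kg
Ksp = 10^(−5.96) = 1.096×10^-6
Ω = [Ca²⁺][CO3²⁻]/Ksp = (10.2×10^-3)(1.380×10^-4) / 1.096×10^-6 = 1.28

Ω = 1.28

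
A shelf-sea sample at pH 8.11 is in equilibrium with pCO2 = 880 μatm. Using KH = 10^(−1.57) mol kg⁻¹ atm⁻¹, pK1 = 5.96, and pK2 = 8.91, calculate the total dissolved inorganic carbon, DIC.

DIC = 3.90 mmol/kg

[CO2*] = KH · pCO2 = 10^(−1.57) × 880×10^-6 = 2.369×10^-5 mol/kg
α₀ = 1/(1 + K1/[H⁺] + K1K2/[H⁺]²) = 1/(1 + 10^+2.15 + 10^+1.35) = 0.006074
DIC = [CO2*]/α₀ = 2.369×10^-5 / 0.006074 = 3.90 mmol/kg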